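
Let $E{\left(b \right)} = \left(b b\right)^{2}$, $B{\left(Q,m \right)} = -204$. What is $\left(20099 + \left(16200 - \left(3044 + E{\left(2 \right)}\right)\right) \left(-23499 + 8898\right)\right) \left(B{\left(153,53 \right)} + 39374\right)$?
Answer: $-7514256895970$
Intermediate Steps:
$E{\left(b \right)} = b^{4}$ ($E{\left(b \right)} = \left(b^{2}\right)^{2} = b^{4}$)
$\left(20099 + \left(16200 - \left(3044 + E{\left(2 \right)}\right)\right) \left(-23499 + 8898\right)\right) \left(B{\left(153,53 \right)} + 39374\right) = \left(20099 + \left(16200 - 3060\right) \left(-23499 + 8898\right)\right) \left(-204 + 39374\right) = \left(20099 + \left(16200 - 3060\right) \left(-14601\right)\right) 39170 = \left(20099 + 13140 \left(-14601\right)\right) 39170 = \left(20099 - 191857140\right) 39170 = \left(-191837041\right) 39170 = -7514256895970$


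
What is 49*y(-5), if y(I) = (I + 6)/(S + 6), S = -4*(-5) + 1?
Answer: 49/27 ≈ 1.8148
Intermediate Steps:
S = 21 (S = 20 + 1 = 21)
y(I) = 2/9 + I/27 (y(I) = (I + 6)/(21 + 6) = (6 + I)/27 = (6 + I)*(1/27) = 2/9 + I/27)
49*y(-5) = 49*(2/9 + (1/27)*(-5)) = 49*(2/9 - 5/27) = 49*(1/27) = 49/27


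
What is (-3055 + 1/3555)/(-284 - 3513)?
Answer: 10860524/13498335 ≈ 0.80458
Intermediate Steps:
(-3055 + 1/3555)/(-284 - 3513) = (-3055 + 1/3555)/(-3797) = -10860524/3555*(-1/3797) = 10860524/13498335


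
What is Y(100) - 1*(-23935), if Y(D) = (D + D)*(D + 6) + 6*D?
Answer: 45735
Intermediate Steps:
Y(D) = 6*D + 2*D*(6 + D) (Y(D) = (2*D)*(6 + D) + 6*D = 2*D*(6 + D) + 6*D = 6*D + 2*D*(6 + D))
Y(100) - 1*(-23935) = 2*100*(9 + 100) - 1*(-23935) = 2*100*109 + 23935 = 21800 + 23935 = 45735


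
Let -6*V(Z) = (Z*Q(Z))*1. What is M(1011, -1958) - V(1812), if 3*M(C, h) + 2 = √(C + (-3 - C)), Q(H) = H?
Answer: 1641670/3 + I*√3/3 ≈ 5.4722e+5 + 0.57735*I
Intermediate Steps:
M(C, h) = -⅔ + I*√3/3 (M(C, h) = -⅔ + √(C + (-3 - C))/3 = -⅔ + √(-3)/3 = -⅔ + (I*√3)/3 = -⅔ + I*√3/3)
V(Z) = -Z²/6 (V(Z) = -Z*Z/6 = -Z²/6)
M(1011, -1958) - V(1812) = (-⅔ + I*√3/3) - (-1)*1812²/6 = (-⅔ + I*√3/3) - (-1)*3283344/6 = (-⅔ + I*√3/3) - 1*(-547224) = (-⅔ + I*√3/3) + 547224 = 1641670/3 + I*√3/3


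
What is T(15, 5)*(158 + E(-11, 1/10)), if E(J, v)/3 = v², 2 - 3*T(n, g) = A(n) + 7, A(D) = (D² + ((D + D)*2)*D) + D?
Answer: -3618887/60 ≈ -60315.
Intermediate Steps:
A(D) = D + 5*D² (A(D) = (D² + ((2*D)*2)*D) + D = (D² + (4*D)*D) + D = (D² + 4*D²) + D = 5*D² + D = D + 5*D²)
T(n, g) = -5/3 - n*(1 + 5*n)/3 (T(n, g) = ⅔ - (n*(1 + 5*n) + 7)/3 = ⅔ - (7 + n*(1 + 5*n))/3 = ⅔ + (-7/3 - n*(1 + 5*n)/3) = -5/3 - n*(1 + 5*n)/3)
E(J, v) = 3*v²
T(15, 5)*(158 + E(-11, 1/10)) = (-5/3 - ⅓*15*(1 + 5*15))*(158 + 3*(1/10)²) = (-5/3 - ⅓*15*(1 + 75))*(158 + 3*(⅒)²) = (-5/3 - ⅓*15*76)*(158 + 3*(1/100)) = (-5/3 - 380)*(158 + 3/100) = -1145/3*15803/100 = -3618887/60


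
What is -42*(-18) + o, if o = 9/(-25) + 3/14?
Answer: 264549/350 ≈ 755.85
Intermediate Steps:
o = -51/350 (o = 9*(-1/25) + 3*(1/14) = -9/25 + 3/14 = -51/350 ≈ -0.14571)
-42*(-18) + o = -42*(-18) - 51/350 = 756 - 51/350 = 264549/350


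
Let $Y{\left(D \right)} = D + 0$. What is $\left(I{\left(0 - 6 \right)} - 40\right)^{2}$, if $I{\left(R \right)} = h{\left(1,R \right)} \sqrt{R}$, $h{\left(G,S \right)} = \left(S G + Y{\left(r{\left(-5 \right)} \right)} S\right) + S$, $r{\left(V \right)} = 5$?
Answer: $-8984 + 3360 i \sqrt{6} \approx -8984.0 + 8230.3 i$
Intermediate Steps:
$Y{\left(D \right)} = D$
$h{\left(G,S \right)} = 6 S + G S$ ($h{\left(G,S \right)} = \left(S G + 5 S\right) + S = \left(G S + 5 S\right) + S = \left(5 S + G S\right) + S = 6 S + G S$)
$I{\left(R \right)} = 7 R^{\frac{3}{2}}$ ($I{\left(R \right)} = R \left(6 + 1\right) \sqrt{R} = R 7 \sqrt{R} = 7 R \sqrt{R} = 7 R^{\frac{3}{2}}$)
$\left(I{\left(0 - 6 \right)} - 40\right)^{2} = \left(7 \left(0 - 6\right)^{\frac{3}{2}} - 40\right)^{2} = \left(7 \left(-6\right)^{\frac{3}{2}} - 40\right)^{2} = \left(7 \left(- 6 i \sqrt{6}\right) - 40\right)^{2} = \left(- 42 i \sqrt{6} - 40\right)^{2} = \left(-40 - 42 i \sqrt{6}\right)^{2}$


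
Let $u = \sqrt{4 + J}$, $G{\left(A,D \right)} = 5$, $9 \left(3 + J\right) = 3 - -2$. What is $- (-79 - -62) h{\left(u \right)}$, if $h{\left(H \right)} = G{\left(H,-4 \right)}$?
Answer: $85$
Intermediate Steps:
$J = - \frac{22}{9}$ ($J = -3 + \frac{3 - -2}{9} = -3 + \frac{3 + 2}{9} = -3 + \frac{1}{9} \cdot 5 = -3 + \frac{5}{9} = - \frac{22}{9} \approx -2.4444$)
$u = \frac{\sqrt{14}}{3}$ ($u = \sqrt{4 - \frac{22}{9}} = \sqrt{\frac{14}{9}} = \frac{\sqrt{14}}{3} \approx 1.2472$)
$h{\left(H \right)} = 5$
$- (-79 - -62) h{\left(u \right)} = - (-79 - -62) 5 = - (-79 + 62) 5 = \left(-1\right) \left(-17\right) 5 = 17 \cdot 5 = 85$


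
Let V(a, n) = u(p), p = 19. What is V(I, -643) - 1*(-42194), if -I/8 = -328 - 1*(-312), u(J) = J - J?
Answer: 42194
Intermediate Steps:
u(J) = 0
I = 128 (I = -8*(-328 - 1*(-312)) = -8*(-328 + 312) = -8*(-16) = 128)
V(a, n) = 0
V(I, -643) - 1*(-42194) = 0 - 1*(-42194) = 0 + 42194 = 42194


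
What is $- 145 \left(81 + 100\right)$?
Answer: $-26245$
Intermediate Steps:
$- 145 \left(81 + 100\right) = \left(-145\right) 181 = -26245$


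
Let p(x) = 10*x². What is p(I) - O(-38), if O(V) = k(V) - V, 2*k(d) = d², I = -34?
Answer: 10800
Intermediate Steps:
k(d) = d²/2
O(V) = V²/2 - V
p(I) - O(-38) = 10*(-34)² - (-38)*(-2 - 38)/2 = 10*1156 - (-38)*(-40)/2 = 11560 - 1*760 = 11560 - 760 = 10800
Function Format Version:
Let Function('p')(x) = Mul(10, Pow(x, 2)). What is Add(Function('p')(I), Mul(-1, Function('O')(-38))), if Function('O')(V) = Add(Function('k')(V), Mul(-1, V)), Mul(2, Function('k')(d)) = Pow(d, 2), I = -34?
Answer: 10800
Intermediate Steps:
Function('k')(d) = Mul(Rational(1, 2), Pow(d, 2))
Function('O')(V) = Add(Mul(Rational(1, 2), Pow(V, 2)), Mul(-1, V))
Add(Function('p')(I), Mul(-1, Function('O')(-38))) = Add(Mul(10, Pow(-34, 2)), Mul(-1, Mul(Rational(1, 2), -38, Add(-2, -38)))) = Add(Mul(10, 1156), Mul(-1, Mul(Rational(1, 2), -38, -40))) = Add(11560, Mul(-1, 760)) = Add(11560, -760) = 10800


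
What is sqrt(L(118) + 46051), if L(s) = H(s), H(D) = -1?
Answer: 5*sqrt(1842) ≈ 214.59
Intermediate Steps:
L(s) = -1
sqrt(L(118) + 46051) = sqrt(-1 + 46051) = sqrt(46050) = 5*sqrt(1842)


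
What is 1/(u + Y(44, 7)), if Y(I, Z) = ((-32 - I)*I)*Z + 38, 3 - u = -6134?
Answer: -1/17233 ≈ -5.8028e-5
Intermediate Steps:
u = 6137 (u = 3 - 1*(-6134) = 3 + 6134 = 6137)
Y(I, Z) = 38 + I*Z*(-32 - I) (Y(I, Z) = (I*(-32 - I))*Z + 38 = I*Z*(-32 - I) + 38 = 38 + I*Z*(-32 - I))
1/(u + Y(44, 7)) = 1/(6137 + (38 - 1*7*44² - 32*44*7)) = 1/(6137 + (38 - 1*7*1936 - 9856)) = 1/(6137 + (38 - 13552 - 9856)) = 1/(6137 - 23370) = 1/(-17233) = -1/17233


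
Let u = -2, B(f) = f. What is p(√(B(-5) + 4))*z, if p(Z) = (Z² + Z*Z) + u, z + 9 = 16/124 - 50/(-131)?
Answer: 137900/4061 ≈ 33.957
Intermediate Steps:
z = -34475/4061 (z = -9 + (16/124 - 50/(-131)) = -9 + (16*(1/124) - 50*(-1/131)) = -9 + (4/31 + 50/131) = -9 + 2074/4061 = -34475/4061 ≈ -8.4893)
p(Z) = -2 + 2*Z² (p(Z) = (Z² + Z*Z) - 2 = (Z² + Z²) - 2 = 2*Z² - 2 = -2 + 2*Z²)
p(√(B(-5) + 4))*z = (-2 + 2*(√(-5 + 4))²)*(-34475/4061) = (-2 + 2*(√(-1))²)*(-34475/4061) = (-2 + 2*I²)*(-34475/4061) = (-2 + 2*(-1))*(-34475/4061) = (-2 - 2)*(-34475/4061) = -4*(-34475/4061) = 137900/4061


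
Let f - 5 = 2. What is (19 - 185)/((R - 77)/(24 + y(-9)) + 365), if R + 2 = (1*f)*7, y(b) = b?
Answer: -166/363 ≈ -0.45730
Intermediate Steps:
f = 7 (f = 5 + 2 = 7)
R = 47 (R = -2 + (1*7)*7 = -2 + 7*7 = -2 + 49 = 47)
(19 - 185)/((R - 77)/(24 + y(-9)) + 365) = (19 - 185)/((47 - 77)/(24 - 9) + 365) = -166/(-30/15 + 365) = -166/(-30*1/15 + 365) = -166/(-2 + 365) = -166/363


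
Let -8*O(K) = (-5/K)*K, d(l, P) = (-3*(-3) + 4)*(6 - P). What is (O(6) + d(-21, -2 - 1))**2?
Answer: 885481/64 ≈ 13836.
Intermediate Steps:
d(l, P) = 78 - 13*P (d(l, P) = (9 + 4)*(6 - P) = 13*(6 - P) = 78 - 13*P)
O(K) = 5/8 (O(K) = -(-5/K)*K/8 = -1/8*(-5) = 5/8)
(O(6) + d(-21, -2 - 1))**2 = (5/8 + (78 - 13*(-2 - 1)))**2 = (5/8 + (78 - 13*(-3)))**2 = (5/8 + (78 + 39))**2 = (5/8 + 117)**2 = (941/8)**2 = 885481/64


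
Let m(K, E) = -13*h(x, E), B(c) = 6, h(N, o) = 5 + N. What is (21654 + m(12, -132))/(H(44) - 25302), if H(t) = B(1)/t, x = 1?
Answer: -158224/185547 ≈ -0.85274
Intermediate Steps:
H(t) = 6/t
m(K, E) = -78 (m(K, E) = -13*(5 + 1) = -13*6 = -78)
(21654 + m(12, -132))/(H(44) - 25302) = (21654 - 78)/(6/44 - 25302) = 21576/(6*(1/44) - 25302) = 21576/(3/22 - 25302) = 21576/(-556641/22) = 21576*(-22/556641) = -158224/185547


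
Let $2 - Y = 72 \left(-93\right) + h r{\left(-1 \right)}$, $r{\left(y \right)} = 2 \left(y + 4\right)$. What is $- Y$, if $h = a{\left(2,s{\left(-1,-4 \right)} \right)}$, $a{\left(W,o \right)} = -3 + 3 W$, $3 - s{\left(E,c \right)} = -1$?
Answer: $-6680$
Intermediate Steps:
$r{\left(y \right)} = 8 + 2 y$ ($r{\left(y \right)} = 2 \left(4 + y\right) = 8 + 2 y$)
$s{\left(E,c \right)} = 4$ ($s{\left(E,c \right)} = 3 - -1 = 3 + 1 = 4$)
$h = 3$ ($h = -3 + 3 \cdot 2 = -3 + 6 = 3$)
$Y = 6680$ ($Y = 2 - \left(72 \left(-93\right) + 3 \left(8 + 2 \left(-1\right)\right)\right) = 2 - \left(-6696 + 3 \left(8 - 2\right)\right) = 2 - \left(-6696 + 3 \cdot 6\right) = 2 - \left(-6696 + 18\right) = 2 - -6678 = 2 + 6678 = 6680$)
$- Y = \left(-1\right) 6680 = -6680$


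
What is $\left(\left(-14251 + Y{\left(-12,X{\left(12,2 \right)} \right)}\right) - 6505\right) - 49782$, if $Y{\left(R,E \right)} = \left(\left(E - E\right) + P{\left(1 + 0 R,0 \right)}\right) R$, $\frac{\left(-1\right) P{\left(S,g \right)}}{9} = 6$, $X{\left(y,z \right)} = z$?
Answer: $-69890$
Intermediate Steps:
$P{\left(S,g \right)} = -54$ ($P{\left(S,g \right)} = \left(-9\right) 6 = -54$)
$Y{\left(R,E \right)} = - 54 R$ ($Y{\left(R,E \right)} = \left(\left(E - E\right) - 54\right) R = \left(0 - 54\right) R = - 54 R$)
$\left(\left(-14251 + Y{\left(-12,X{\left(12,2 \right)} \right)}\right) - 6505\right) - 49782 = \left(\left(-14251 - -648\right) - 6505\right) - 49782 = \left(\left(-14251 + 648\right) - 6505\right) - 49782 = \left(-13603 - 6505\right) - 49782 = -20108 - 49782 = -69890$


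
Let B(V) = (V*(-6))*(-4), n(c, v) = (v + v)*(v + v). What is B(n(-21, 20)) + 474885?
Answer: 513285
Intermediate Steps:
n(c, v) = 4*v² (n(c, v) = (2*v)*(2*v) = 4*v²)
B(V) = 24*V (B(V) = -6*V*(-4) = 24*V)
B(n(-21, 20)) + 474885 = 24*(4*20²) + 474885 = 24*(4*400) + 474885 = 24*1600 + 474885 = 38400 + 474885 = 513285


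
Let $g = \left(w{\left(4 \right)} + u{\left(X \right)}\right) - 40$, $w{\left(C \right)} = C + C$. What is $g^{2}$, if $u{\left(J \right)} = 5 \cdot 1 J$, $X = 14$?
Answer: $1444$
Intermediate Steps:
$w{\left(C \right)} = 2 C$
$u{\left(J \right)} = 5 J$
$g = 38$ ($g = \left(2 \cdot 4 + 5 \cdot 14\right) - 40 = \left(8 + 70\right) - 40 = 78 - 40 = 38$)
$g^{2} = 38^{2} = 1444$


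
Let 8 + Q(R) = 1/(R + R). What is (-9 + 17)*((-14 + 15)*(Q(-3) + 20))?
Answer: 284/3 ≈ 94.667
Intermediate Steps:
Q(R) = -8 + 1/(2*R) (Q(R) = -8 + 1/(R + R) = -8 + 1/(2*R))
(-9 + 17)*((-14 + 15)*(Q(-3) + 20)) = (-9 + 17)*((-14 + 15)*((-8 + (½)/(-3)) + 20)) = 8*(1*((-8 + (½)*(-⅓)) + 20)) = 8*(1*((-8 - ⅙) + 20)) = 8*(1*(-49/6 + 20)) = 8*(1*(71/6)) = 8*(71/6) = 284/3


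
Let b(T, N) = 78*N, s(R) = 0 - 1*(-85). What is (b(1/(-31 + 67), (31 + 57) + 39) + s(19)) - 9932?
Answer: 59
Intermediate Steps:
s(R) = 85 (s(R) = 0 + 85 = 85)
(b(1/(-31 + 67), (31 + 57) + 39) + s(19)) - 9932 = (78*((31 + 57) + 39) + 85) - 9932 = (78*(88 + 39) + 85) - 9932 = (78*127 + 85) - 9932 = (9906 + 85) - 9932 = 9991 - 9932 = 59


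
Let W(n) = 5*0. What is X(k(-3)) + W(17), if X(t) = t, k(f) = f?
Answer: -3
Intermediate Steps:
W(n) = 0
X(k(-3)) + W(17) = -3 + 0 = -3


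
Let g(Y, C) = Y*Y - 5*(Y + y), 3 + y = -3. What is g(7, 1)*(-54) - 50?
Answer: -2426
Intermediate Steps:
y = -6 (y = -3 - 3 = -6)
g(Y, C) = 30 + Y² - 5*Y (g(Y, C) = Y*Y - 5*(Y - 6) = Y² - 5*(-6 + Y) = Y² + (30 - 5*Y) = 30 + Y² - 5*Y)
g(7, 1)*(-54) - 50 = (30 + 7² - 5*7)*(-54) - 50 = (30 + 49 - 35)*(-54) - 50 = 44*(-54) - 50 = -2376 - 50 = -2426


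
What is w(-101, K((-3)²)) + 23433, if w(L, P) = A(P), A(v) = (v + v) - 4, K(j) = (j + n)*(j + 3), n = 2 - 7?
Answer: 23525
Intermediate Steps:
n = -5
K(j) = (-5 + j)*(3 + j) (K(j) = (j - 5)*(j + 3) = (-5 + j)*(3 + j))
A(v) = -4 + 2*v (A(v) = 2*v - 4 = -4 + 2*v)
w(L, P) = -4 + 2*P
w(-101, K((-3)²)) + 23433 = (-4 + 2*(-15 + ((-3)²)² - 2*(-3)²)) + 23433 = (-4 + 2*(-15 + 9² - 2*9)) + 23433 = (-4 + 2*(-15 + 81 - 18)) + 23433 = (-4 + 2*48) + 23433 = (-4 + 96) + 23433 = 92 + 23433 = 23525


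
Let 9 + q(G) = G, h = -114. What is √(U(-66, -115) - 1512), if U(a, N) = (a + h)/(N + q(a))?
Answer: 3*I*√60610/19 ≈ 38.872*I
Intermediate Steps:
q(G) = -9 + G
U(a, N) = (-114 + a)/(-9 + N + a) (U(a, N) = (a - 114)/(N + (-9 + a)) = (-114 + a)/(-9 + N + a))
√(U(-66, -115) - 1512) = √((-114 - 66)/(-9 - 115 - 66) - 1512) = √(-180/(-190) - 1512) = √(-1/190*(-180) - 1512) = √(18/19 - 1512) = √(-28710/19) = 3*I*√60610/19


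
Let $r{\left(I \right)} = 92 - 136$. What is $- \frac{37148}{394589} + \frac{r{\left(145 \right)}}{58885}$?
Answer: $- \frac{2204821896}{23235373265} \approx -0.094891$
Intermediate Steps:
$r{\left(I \right)} = -44$ ($r{\left(I \right)} = 92 - 136 = -44$)
$- \frac{37148}{394589} + \frac{r{\left(145 \right)}}{58885} = - \frac{37148}{394589} - \frac{44}{58885} = - \frac{2204821896}{23235373265}$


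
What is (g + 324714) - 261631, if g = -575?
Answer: 62508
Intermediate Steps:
(g + 324714) - 261631 = (-575 + 324714) - 261631 = 324139 - 261631 = 62508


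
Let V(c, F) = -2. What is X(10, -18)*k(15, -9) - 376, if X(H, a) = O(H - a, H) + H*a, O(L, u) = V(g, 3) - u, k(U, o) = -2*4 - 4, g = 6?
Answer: 1928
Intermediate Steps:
k(U, o) = -12 (k(U, o) = -8 - 4 = -12)
O(L, u) = -2 - u
X(H, a) = -2 - H + H*a (X(H, a) = (-2 - H) + H*a = -2 - H + H*a)
X(10, -18)*k(15, -9) - 376 = (-2 - 1*10 + 10*(-18))*(-12) - 376 = (-2 - 10 - 180)*(-12) - 376 = -192*(-12) - 376 = 2304 - 376 = 1928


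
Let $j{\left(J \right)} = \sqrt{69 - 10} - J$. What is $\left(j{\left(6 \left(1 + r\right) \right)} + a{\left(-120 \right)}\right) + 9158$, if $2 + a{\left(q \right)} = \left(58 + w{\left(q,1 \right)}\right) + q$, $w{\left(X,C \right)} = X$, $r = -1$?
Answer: $8974 + \sqrt{59} \approx 8981.7$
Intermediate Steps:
$a{\left(q \right)} = 56 + 2 q$ ($a{\left(q \right)} = -2 + \left(\left(58 + q\right) + q\right) = -2 + \left(58 + 2 q\right) = 56 + 2 q$)
$j{\left(J \right)} = \sqrt{59} - J$
$\left(j{\left(6 \left(1 + r\right) \right)} + a{\left(-120 \right)}\right) + 9158 = \left(\left(\sqrt{59} - 6 \left(1 - 1\right)\right) + \left(56 + 2 \left(-120\right)\right)\right) + 9158 = \left(\left(\sqrt{59} - 6 \cdot 0\right) + \left(56 - 240\right)\right) + 9158 = \left(\left(\sqrt{59} - 0\right) - 184\right) + 9158 = \left(\left(\sqrt{59} + 0\right) - 184\right) + 9158 = \left(\sqrt{59} - 184\right) + 9158 = \left(-184 + \sqrt{59}\right) + 9158 = 8974 + \sqrt{59}$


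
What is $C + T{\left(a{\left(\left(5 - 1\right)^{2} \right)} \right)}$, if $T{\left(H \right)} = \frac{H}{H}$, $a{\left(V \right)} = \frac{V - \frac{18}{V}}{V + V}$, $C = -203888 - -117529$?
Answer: $-86358$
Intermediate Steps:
$C = -86359$ ($C = -203888 + 117529 = -86359$)
$a{\left(V \right)} = \frac{V - \frac{18}{V}}{2 V}$
$T{\left(H \right)} = 1$
$C + T{\left(a{\left(\left(5 - 1\right)^{2} \right)} \right)} = -86359 + 1 = -86358$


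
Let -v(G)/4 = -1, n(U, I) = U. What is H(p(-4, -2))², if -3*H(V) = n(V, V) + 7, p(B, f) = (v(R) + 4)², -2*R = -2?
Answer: 5041/9 ≈ 560.11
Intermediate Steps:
R = 1 (R = -½*(-2) = 1)
v(G) = 4 (v(G) = -4*(-1) = 4)
p(B, f) = 64 (p(B, f) = (4 + 4)² = 8² = 64)
H(V) = -7/3 - V/3 (H(V) = -(V + 7)/3 = -(7 + V)/3 = -7/3 - V/3)
H(p(-4, -2))² = (-7/3 - ⅓*64)² = (-7/3 - 64/3)² = (-71/3)² = 5041/9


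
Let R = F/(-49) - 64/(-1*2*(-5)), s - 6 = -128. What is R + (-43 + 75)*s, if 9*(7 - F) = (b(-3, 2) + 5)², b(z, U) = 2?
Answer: -1231786/315 ≈ -3910.4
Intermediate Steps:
s = -122 (s = 6 - 128 = -122)
F = 14/9 (F = 7 - (2 + 5)²/9 = 7 - ⅑*7² = 7 - ⅑*49 = 7 - 49/9 = 14/9 ≈ 1.5556)
R = -2026/315 (R = (14/9)/(-49) - 64/(-1*2*(-5)) = (14/9)*(-1/49) - 64/((-2*(-5))) = -2/63 - 64/10 = -2/63 - 64*⅒ = -2/63 - 32/5 = -2026/315 ≈ -6.4317)
R + (-43 + 75)*s = -2026/315 + (-43 + 75)*(-122) = -2026/315 + 32*(-122) = -2026/315 - 3904 = -1231786/315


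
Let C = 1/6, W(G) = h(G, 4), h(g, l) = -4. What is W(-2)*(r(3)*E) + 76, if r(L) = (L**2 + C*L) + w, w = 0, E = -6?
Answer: 304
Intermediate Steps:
W(G) = -4
C = 1/6 ≈ 0.16667
r(L) = L**2 + L/6 (r(L) = (L**2 + L/6) + 0 = L**2 + L/6)
W(-2)*(r(3)*E) + 76 = -4*3*(1/6 + 3)*(-6) + 76 = -4*3*(19/6)*(-6) + 76 = -38*(-6) + 76 = -4*(-57) + 76 = 228 + 76 = 304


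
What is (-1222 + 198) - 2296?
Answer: -3320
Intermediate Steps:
(-1222 + 198) - 2296 = -1024 - 2296 = -3320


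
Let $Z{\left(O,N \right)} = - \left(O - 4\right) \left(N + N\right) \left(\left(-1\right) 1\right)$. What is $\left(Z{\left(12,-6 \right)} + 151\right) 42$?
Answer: $2310$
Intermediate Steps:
$Z{\left(O,N \right)} = 2 N \left(-4 + O\right)$ ($Z{\left(O,N \right)} = - \left(-4 + O\right) 2 N \left(-1\right) = - 2 N \left(-4 + O\right) \left(-1\right) = 2 N \left(-4 + O\right)$)
$\left(Z{\left(12,-6 \right)} + 151\right) 42 = \left(2 \left(-6\right) \left(-4 + 12\right) + 151\right) 42 = \left(2 \left(-6\right) 8 + 151\right) 42 = \left(-96 + 151\right) 42 = 55 \cdot 42 = 2310$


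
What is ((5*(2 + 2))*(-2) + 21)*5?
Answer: -95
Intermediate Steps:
((5*(2 + 2))*(-2) + 21)*5 = ((5*4)*(-2) + 21)*5 = (20*(-2) + 21)*5 = (-40 + 21)*5 = -19*5 = -95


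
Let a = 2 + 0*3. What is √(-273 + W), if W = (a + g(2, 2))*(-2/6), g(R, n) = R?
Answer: I*√2469/3 ≈ 16.563*I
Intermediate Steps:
a = 2 (a = 2 + 0 = 2)
W = -4/3 (W = (2 + 2)*(-2/6) = 4*(-2*⅙) = 4*(-⅓) = -4/3 ≈ -1.3333)
√(-273 + W) = √(-273 - 4/3) = √(-823/3) = I*√2469/3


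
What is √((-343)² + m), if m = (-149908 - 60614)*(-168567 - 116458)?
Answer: √60004150699 ≈ 2.4496e+5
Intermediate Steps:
m = 60004033050 (m = -210522*(-285025) = 60004033050)
√((-343)² + m) = √((-343)² + 60004033050) = √(117649 + 60004033050) = √60004150699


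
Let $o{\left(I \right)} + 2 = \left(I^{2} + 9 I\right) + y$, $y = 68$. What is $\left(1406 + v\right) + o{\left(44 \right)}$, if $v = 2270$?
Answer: $6074$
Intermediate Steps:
$o{\left(I \right)} = 66 + I^{2} + 9 I$ ($o{\left(I \right)} = -2 + \left(\left(I^{2} + 9 I\right) + 68\right) = -2 + \left(68 + I^{2} + 9 I\right) = 66 + I^{2} + 9 I$)
$\left(1406 + v\right) + o{\left(44 \right)} = \left(1406 + 2270\right) + \left(66 + 44^{2} + 9 \cdot 44\right) = 3676 + \left(66 + 1936 + 396\right) = 3676 + 2398 = 6074$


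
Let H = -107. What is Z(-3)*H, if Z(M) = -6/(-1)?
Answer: -642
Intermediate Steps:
Z(M) = 6 (Z(M) = -6*(-1) = 6)
Z(-3)*H = 6*(-107) = -642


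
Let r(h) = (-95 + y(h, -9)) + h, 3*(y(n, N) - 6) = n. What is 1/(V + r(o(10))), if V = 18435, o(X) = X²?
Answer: 3/55438 ≈ 5.4114e-5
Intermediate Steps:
y(n, N) = 6 + n/3
r(h) = -89 + 4*h/3 (r(h) = (-95 + (6 + h/3)) + h = (-89 + h/3) + h = -89 + 4*h/3)
1/(V + r(o(10))) = 1/(18435 + (-89 + (4/3)*10²)) = 1/(18435 + (-89 + (4/3)*100)) = 1/(18435 + (-89 + 400/3)) = 1/(18435 + 133/3) = 1/(55438/3) = 3/55438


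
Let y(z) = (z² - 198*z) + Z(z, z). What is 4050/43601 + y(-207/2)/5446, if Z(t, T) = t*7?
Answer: 5404189923/949804184 ≈ 5.6898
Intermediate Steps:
Z(t, T) = 7*t
y(z) = z² - 191*z (y(z) = (z² - 198*z) + 7*z = z² - 191*z)
4050/43601 + y(-207/2)/5446 = 4050/43601 + ((-207/2)*(-191 - 207/2))/5446 = 4050*(1/43601) + ((-207*½)*(-191 - 207*½))*(1/5446) = 4050/43601 - 207*(-191 - 207/2)/2*(1/5446) = 4050/43601 - 207/2*(-589/2)*(1/5446) = 4050/43601 + (121923/4)*(1/5446) = 4050/43601 + 121923/21784 = 5404189923/949804184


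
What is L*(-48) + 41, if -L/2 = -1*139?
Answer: -13303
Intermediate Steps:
L = 278 (L = -(-2)*139 = -2*(-139) = 278)
L*(-48) + 41 = 278*(-48) + 41 = -13344 + 41 = -13303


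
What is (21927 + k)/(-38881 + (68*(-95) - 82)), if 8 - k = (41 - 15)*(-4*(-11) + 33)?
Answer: -19933/45423 ≈ -0.43883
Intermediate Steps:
k = -1994 (k = 8 - (41 - 15)*(-4*(-11) + 33) = 8 - 26*(44 + 33) = 8 - 26*77 = 8 - 1*2002 = 8 - 2002 = -1994)
(21927 + k)/(-38881 + (68*(-95) - 82)) = (21927 - 1994)/(-38881 + (68*(-95) - 82)) = 19933/(-38881 + (-6460 - 82)) = 19933/(-38881 - 6542) = 19933/(-45423) = 19933*(-1/45423) = -19933/45423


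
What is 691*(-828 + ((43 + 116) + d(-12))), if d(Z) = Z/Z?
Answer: -461588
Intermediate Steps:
d(Z) = 1
691*(-828 + ((43 + 116) + d(-12))) = 691*(-828 + ((43 + 116) + 1)) = 691*(-828 + (159 + 1)) = 691*(-828 + 160) = 691*(-668) = -461588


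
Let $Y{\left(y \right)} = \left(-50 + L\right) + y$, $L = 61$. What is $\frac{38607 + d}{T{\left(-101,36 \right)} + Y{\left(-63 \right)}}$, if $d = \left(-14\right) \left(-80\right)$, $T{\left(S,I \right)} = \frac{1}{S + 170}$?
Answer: $- \frac{2741163}{3587} \approx -764.19$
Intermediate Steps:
$T{\left(S,I \right)} = \frac{1}{170 + S}$
$d = 1120$
$Y{\left(y \right)} = 11 + y$ ($Y{\left(y \right)} = \left(-50 + 61\right) + y = 11 + y$)
$\frac{38607 + d}{T{\left(-101,36 \right)} + Y{\left(-63 \right)}} = \frac{38607 + 1120}{\frac{1}{170 - 101} + \left(11 - 63\right)} = \frac{39727}{\frac{1}{69} - 52} = \frac{39727}{- \frac{3587}{69}} = 39727 \left(- \frac{69}{3587}\right) = - \frac{2741163}{3587}$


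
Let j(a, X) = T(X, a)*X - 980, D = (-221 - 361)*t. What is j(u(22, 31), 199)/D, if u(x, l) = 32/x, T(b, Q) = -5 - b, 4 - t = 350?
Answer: -10394/50343 ≈ -0.20646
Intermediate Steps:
t = -346 (t = 4 - 1*350 = 4 - 350 = -346)
D = 201372 (D = (-221 - 361)*(-346) = -582*(-346) = 201372)
j(a, X) = -980 + X*(-5 - X) (j(a, X) = (-5 - X)*X - 980 = X*(-5 - X) - 980 = -980 + X*(-5 - X))
j(u(22, 31), 199)/D = (-980 - 1*199*(5 + 199))/201372 = (-980 - 1*199*204)*(1/201372) = (-980 - 40596)*(1/201372) = -41576*1/201372 = -10394/50343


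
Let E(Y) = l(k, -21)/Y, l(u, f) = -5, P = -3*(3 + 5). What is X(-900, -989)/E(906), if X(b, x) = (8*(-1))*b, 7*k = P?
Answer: -1304640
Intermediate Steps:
P = -24 (P = -3*8 = -24)
k = -24/7 (k = (⅐)*(-24) = -24/7 ≈ -3.4286)
X(b, x) = -8*b
E(Y) = -5/Y
X(-900, -989)/E(906) = (-8*(-900))/((-5/906)) = 7200/((-5*1/906)) = 7200/(-5/906) = 7200*(-906/5) = -1304640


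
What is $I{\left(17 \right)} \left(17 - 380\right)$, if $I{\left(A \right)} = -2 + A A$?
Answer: $-104181$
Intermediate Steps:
$I{\left(A \right)} = -2 + A^{2}$
$I{\left(17 \right)} \left(17 - 380\right) = \left(-2 + 17^{2}\right) \left(17 - 380\right) = \left(-2 + 289\right) \left(-363\right) = 287 \left(-363\right) = -104181$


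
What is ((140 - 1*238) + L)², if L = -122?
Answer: 48400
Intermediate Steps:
((140 - 1*238) + L)² = ((140 - 1*238) - 122)² = ((140 - 238) - 122)² = (-98 - 122)² = (-220)² = 48400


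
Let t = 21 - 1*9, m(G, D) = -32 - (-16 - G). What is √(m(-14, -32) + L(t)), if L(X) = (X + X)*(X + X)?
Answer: √546 ≈ 23.367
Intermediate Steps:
m(G, D) = -16 + G (m(G, D) = -32 + (16 + G) = -16 + G)
t = 12 (t = 21 - 9 = 12)
L(X) = 4*X² (L(X) = (2*X)*(2*X) = 4*X²)
√(m(-14, -32) + L(t)) = √((-16 - 14) + 4*12²) = √(-30 + 4*144) = √(-30 + 576) = √546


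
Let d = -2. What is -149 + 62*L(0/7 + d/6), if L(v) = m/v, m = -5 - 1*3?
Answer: 1339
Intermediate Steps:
m = -8 (m = -5 - 3 = -8)
L(v) = -8/v
-149 + 62*L(0/7 + d/6) = -149 + 62*(-8/(0/7 - 2/6)) = -149 + 62*(-8/(0*(1/7) - 2*1/6)) = -149 + 62*(-8/(0 - 1/3)) = -149 + 62*(-8/(-1/3)) = -149 + 62*(-8*(-3)) = -149 + 62*24 = -149 + 1488 = 1339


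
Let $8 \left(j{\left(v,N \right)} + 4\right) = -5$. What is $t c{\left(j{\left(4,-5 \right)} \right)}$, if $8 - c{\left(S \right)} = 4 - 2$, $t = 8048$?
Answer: $48288$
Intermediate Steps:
$j{\left(v,N \right)} = - \frac{37}{8}$ ($j{\left(v,N \right)} = -4 + \frac{1}{8} \left(-5\right) = -4 - \frac{5}{8} = - \frac{37}{8}$)
$c{\left(S \right)} = 6$ ($c{\left(S \right)} = 8 - \left(4 - 2\right) = 8 - 2 = 6$)
$t c{\left(j{\left(4,-5 \right)} \right)} = 8048 \cdot 6 = 48288$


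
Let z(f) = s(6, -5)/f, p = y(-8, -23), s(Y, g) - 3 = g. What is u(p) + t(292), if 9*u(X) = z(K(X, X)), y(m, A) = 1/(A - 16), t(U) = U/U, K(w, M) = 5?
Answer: 43/45 ≈ 0.95556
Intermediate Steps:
t(U) = 1
s(Y, g) = 3 + g
y(m, A) = 1/(-16 + A)
p = -1/39 (p = 1/(-16 - 23) = 1/(-39) = -1/39 ≈ -0.025641)
z(f) = -2/f (z(f) = (3 - 5)/f = -2/f)
u(X) = -2/45 (u(X) = (-2/5)/9 = (-2*1/5)/9 = (1/9)*(-2/5) = -2/45)
u(p) + t(292) = -2/45 + 1 = 43/45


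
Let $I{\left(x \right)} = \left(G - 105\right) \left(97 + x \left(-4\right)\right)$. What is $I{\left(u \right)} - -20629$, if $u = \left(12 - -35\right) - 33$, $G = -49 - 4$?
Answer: $14151$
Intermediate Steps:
$G = -53$ ($G = -49 - 4 = -53$)
$u = 14$ ($u = \left(12 + 35\right) - 33 = 47 - 33 = 14$)
$I{\left(x \right)} = -15326 + 632 x$ ($I{\left(x \right)} = \left(-53 - 105\right) \left(97 + x \left(-4\right)\right) = - 158 \left(97 - 4 x\right) = -15326 + 632 x$)
$I{\left(u \right)} - -20629 = \left(-15326 + 632 \cdot 14\right) - -20629 = \left(-15326 + 8848\right) + 20629 = -6478 + 20629 = 14151$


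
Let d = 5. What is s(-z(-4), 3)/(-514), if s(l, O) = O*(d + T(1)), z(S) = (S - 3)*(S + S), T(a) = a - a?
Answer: -15/514 ≈ -0.029183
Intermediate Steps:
T(a) = 0
z(S) = 2*S*(-3 + S) (z(S) = (-3 + S)*(2*S) = 2*S*(-3 + S))
s(l, O) = 5*O (s(l, O) = O*(5 + 0) = O*5 = 5*O)
s(-z(-4), 3)/(-514) = (5*3)/(-514) = 15*(-1/514) = -15/514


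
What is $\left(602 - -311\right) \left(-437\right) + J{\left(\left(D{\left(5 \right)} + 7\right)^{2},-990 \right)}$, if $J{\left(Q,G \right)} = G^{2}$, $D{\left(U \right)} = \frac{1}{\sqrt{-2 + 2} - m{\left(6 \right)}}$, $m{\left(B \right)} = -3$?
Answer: $581119$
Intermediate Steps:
$D{\left(U \right)} = \frac{1}{3}$ ($D{\left(U \right)} = \frac{1}{\sqrt{-2 + 2} - -3} = \frac{1}{\sqrt{0} + 3} = \frac{1}{0 + 3} = \frac{1}{3}$)
$\left(602 - -311\right) \left(-437\right) + J{\left(\left(D{\left(5 \right)} + 7\right)^{2},-990 \right)} = \left(602 - -311\right) \left(-437\right) + \left(-990\right)^{2} = \left(602 + \left(-202 + 513\right)\right) \left(-437\right) + 980100 = \left(602 + 311\right) \left(-437\right) + 980100 = 913 \left(-437\right) + 980100 = -398981 + 980100 = 581119$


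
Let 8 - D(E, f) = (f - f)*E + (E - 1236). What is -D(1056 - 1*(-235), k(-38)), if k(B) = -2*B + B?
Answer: 47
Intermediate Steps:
k(B) = -B
D(E, f) = 1244 - E (D(E, f) = 8 - ((f - f)*E + (E - 1236)) = 8 - (0*E + (-1236 + E)) = 8 - (0 + (-1236 + E)) = 8 - (-1236 + E) = 8 + (1236 - E) = 1244 - E)
-D(1056 - 1*(-235), k(-38)) = -(1244 - (1056 - 1*(-235))) = -(1244 - (1056 + 235)) = -(1244 - 1*1291) = -(1244 - 1291) = -1*(-47) = 47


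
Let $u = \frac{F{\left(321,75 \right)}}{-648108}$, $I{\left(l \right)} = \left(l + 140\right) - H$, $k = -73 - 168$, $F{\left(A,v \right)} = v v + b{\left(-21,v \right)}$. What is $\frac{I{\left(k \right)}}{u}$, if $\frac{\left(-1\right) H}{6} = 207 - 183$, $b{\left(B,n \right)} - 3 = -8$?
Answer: $- \frac{6967161}{1405} \approx -4958.8$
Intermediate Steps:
$b{\left(B,n \right)} = -5$ ($b{\left(B,n \right)} = 3 - 8 = -5$)
$H = -144$ ($H = - 6 \left(207 - 183\right) = \left(-6\right) 24 = -144$)
$F{\left(A,v \right)} = -5 + v^{2}$ ($F{\left(A,v \right)} = v v - 5 = v^{2} - 5 = -5 + v^{2}$)
$k = -241$ ($k = -73 - 168 = -241$)
$I{\left(l \right)} = 284 + l$ ($I{\left(l \right)} = \left(l + 140\right) - -144 = \left(140 + l\right) + 144 = 284 + l$)
$u = - \frac{1405}{162027}$ ($u = \frac{-5 + 75^{2}}{-648108} = \left(-5 + 5625\right) \left(- \frac{1}{648108}\right) = 5620 \left(- \frac{1}{648108}\right) = - \frac{1405}{162027} \approx -0.0086714$)
$\frac{I{\left(k \right)}}{u} = \frac{284 - 241}{- \frac{1405}{162027}} = 43 \left(- \frac{162027}{1405}\right) = - \frac{6967161}{1405}$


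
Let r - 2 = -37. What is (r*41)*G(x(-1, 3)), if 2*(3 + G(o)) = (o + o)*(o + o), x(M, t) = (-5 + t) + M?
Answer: -21525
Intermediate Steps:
x(M, t) = -5 + M + t
G(o) = -3 + 2*o**2 (G(o) = -3 + ((o + o)*(o + o))/2 = -3 + ((2*o)*(2*o))/2 = -3 + (4*o**2)/2 = -3 + 2*o**2)
r = -35 (r = 2 - 37 = -35)
(r*41)*G(x(-1, 3)) = (-35*41)*(-3 + 2*(-5 - 1 + 3)**2) = -1435*(-3 + 2*(-3)**2) = -1435*(-3 + 2*9) = -1435*(-3 + 18) = -1435*15 = -21525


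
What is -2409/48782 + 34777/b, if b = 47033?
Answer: 1583189117/2294363806 ≈ 0.69003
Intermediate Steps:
-2409/48782 + 34777/b = -2409/48782 + 34777/47033 = 1583189117/2294363806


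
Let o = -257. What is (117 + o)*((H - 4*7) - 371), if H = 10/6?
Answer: 166880/3 ≈ 55627.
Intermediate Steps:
H = 5/3 (H = 10*(1/6) = 5/3 ≈ 1.6667)
(117 + o)*((H - 4*7) - 371) = (117 - 257)*((5/3 - 4*7) - 371) = -140*((5/3 - 28) - 371) = -140*(-79/3 - 371) = -140*(-1192/3) = 166880/3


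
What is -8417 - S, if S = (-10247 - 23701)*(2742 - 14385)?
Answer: -395264981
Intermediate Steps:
S = 395256564 (S = -33948*(-11643) = 395256564)
-8417 - S = -8417 - 1*395256564 = -8417 - 395256564 = -395264981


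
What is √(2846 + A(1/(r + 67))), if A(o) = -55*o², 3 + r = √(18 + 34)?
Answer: √(2846 - 55/(64 + 2*√13)²) ≈ 53.348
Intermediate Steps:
r = -3 + 2*√13 (r = -3 + √(18 + 34) = -3 + √52 = -3 + 2*√13 ≈ 4.2111)
√(2846 + A(1/(r + 67))) = √(2846 - 55/((-3 + 2*√13) + 67)²) = √(2846 - 55/(64 + 2*√13)²)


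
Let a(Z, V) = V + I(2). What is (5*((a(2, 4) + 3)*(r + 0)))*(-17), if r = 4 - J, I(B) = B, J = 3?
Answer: -765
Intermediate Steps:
r = 1 (r = 4 - 1*3 = 4 - 3 = 1)
a(Z, V) = 2 + V (a(Z, V) = V + 2 = 2 + V)
(5*((a(2, 4) + 3)*(r + 0)))*(-17) = (5*(((2 + 4) + 3)*(1 + 0)))*(-17) = (5*((6 + 3)*1))*(-17) = (5*(9*1))*(-17) = (5*9)*(-17) = 45*(-17) = -765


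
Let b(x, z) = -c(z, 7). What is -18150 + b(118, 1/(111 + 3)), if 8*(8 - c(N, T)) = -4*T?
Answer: -36323/2 ≈ -18162.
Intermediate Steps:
c(N, T) = 8 + T/2 (c(N, T) = 8 - (-1)*T/2 = 8 + T/2)
b(x, z) = -23/2 (b(x, z) = -(8 + (1/2)*7) = -(8 + 7/2) = -1*23/2 = -23/2)
-18150 + b(118, 1/(111 + 3)) = -18150 - 23/2 = -36323/2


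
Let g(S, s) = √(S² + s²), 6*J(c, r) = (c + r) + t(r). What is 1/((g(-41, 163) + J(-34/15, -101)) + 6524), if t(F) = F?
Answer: 6571080/42617414027 - 10125*√1130/85234828054 ≈ 0.00015019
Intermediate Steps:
J(c, r) = r/3 + c/6 (J(c, r) = ((c + r) + r)/6 = (c + 2*r)/6 = r/3 + c/6)
1/((g(-41, 163) + J(-34/15, -101)) + 6524) = 1/((√((-41)² + 163²) + ((⅓)*(-101) + (-34/15)/6)) + 6524) = 1/((√(1681 + 26569) + (-101/3 + (-34*1/15)/6)) + 6524) = 1/((√28250 + (-101/3 + (⅙)*(-34/15))) + 6524) = 1/((5*√1130 + (-101/3 - 17/45)) + 6524) = 1/((5*√1130 - 1532/45) + 6524) = 1/((-1532/45 + 5*√1130) + 6524) = 1/(292048/45 + 5*√1130)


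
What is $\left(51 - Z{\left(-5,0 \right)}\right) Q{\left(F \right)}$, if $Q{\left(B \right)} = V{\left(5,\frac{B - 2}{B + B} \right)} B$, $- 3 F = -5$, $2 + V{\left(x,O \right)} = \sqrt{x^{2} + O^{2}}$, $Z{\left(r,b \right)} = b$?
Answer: $-170 + \frac{17 \sqrt{2501}}{2} \approx 255.08$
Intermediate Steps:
$V{\left(x,O \right)} = -2 + \sqrt{O^{2} + x^{2}}$ ($V{\left(x,O \right)} = -2 + \sqrt{x^{2} + O^{2}} = -2 + \sqrt{O^{2} + x^{2}}$)
$F = \frac{5}{3}$ ($F = \left(- \frac{1}{3}\right) \left(-5\right) = \frac{5}{3} \approx 1.6667$)
$Q{\left(B \right)} = B \left(-2 + \sqrt{25 + \frac{\left(-2 + B\right)^{2}}{4 B^{2}}}\right)$ ($Q{\left(B \right)} = \left(-2 + \sqrt{\left(\frac{B - 2}{B + B}\right)^{2} + 5^{2}}\right) B = \left(-2 + \sqrt{\left(\frac{-2 + B}{2 B}\right)^{2} + 25}\right) B = \left(-2 + \sqrt{\frac{\left(-2 + B\right)^{2}}{4 B^{2}} + 25}\right) B = \left(-2 + \sqrt{25 + \frac{\left(-2 + B\right)^{2}}{4 B^{2}}}\right) B = B \left(-2 + \sqrt{25 + \frac{\left(-2 + B\right)^{2}}{4 B^{2}}}\right)$)
$\left(51 - Z{\left(-5,0 \right)}\right) Q{\left(F \right)} = \left(51 - 0\right) \frac{5 \left(-2 + \frac{\sqrt{101 - \frac{4}{\frac{5}{3}} + \frac{4}{\frac{25}{9}}}}{2}\right)}{3} = \left(51 + 0\right) \frac{5 \left(-2 + \frac{\sqrt{101 - \frac{12}{5} + 4 \cdot \frac{9}{25}}}{2}\right)}{3} = 51 \frac{5 \left(-2 + \frac{\sqrt{101 - \frac{12}{5} + \frac{36}{25}}}{2}\right)}{3} = 51 \frac{5 \left(-2 + \frac{\sqrt{\frac{2501}{25}}}{2}\right)}{3} = 51 \frac{5 \left(-2 + \frac{\frac{1}{5} \sqrt{2501}}{2}\right)}{3} = 51 \frac{5 \left(-2 + \frac{\sqrt{2501}}{10}\right)}{3} = 51 \left(- \frac{10}{3} + \frac{\sqrt{2501}}{6}\right) = -170 + \frac{17 \sqrt{2501}}{2}$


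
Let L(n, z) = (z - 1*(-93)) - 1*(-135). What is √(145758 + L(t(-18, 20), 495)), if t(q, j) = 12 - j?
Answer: √146481 ≈ 382.73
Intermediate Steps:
L(n, z) = 228 + z (L(n, z) = (z + 93) + 135 = (93 + z) + 135 = 228 + z)
√(145758 + L(t(-18, 20), 495)) = √(145758 + (228 + 495)) = √(145758 + 723) = √146481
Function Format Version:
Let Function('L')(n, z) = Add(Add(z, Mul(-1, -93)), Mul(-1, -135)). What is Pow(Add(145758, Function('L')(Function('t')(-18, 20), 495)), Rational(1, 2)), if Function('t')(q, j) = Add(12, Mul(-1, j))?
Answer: Pow(146481, Rational(1, 2)) ≈ 382.73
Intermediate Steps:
Function('L')(n, z) = Add(228, z) (Function('L')(n, z) = Add(Add(z, 93), 135) = Add(Add(93, z), 135) = Add(228, z))
Pow(Add(145758, Function('L')(Function('t')(-18, 20), 495)), Rational(1, 2)) = Pow(Add(145758, Add(228, 495)), Rational(1, 2)) = Pow(Add(145758, 723), Rational(1, 2)) = Pow(146481, Rational(1, 2))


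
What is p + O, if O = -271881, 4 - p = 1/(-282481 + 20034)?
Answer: -71353303018/262447 ≈ -2.7188e+5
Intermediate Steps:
p = 1049789/262447 (p = 4 - 1/(-282481 + 20034) = 4 - 1/(-262447) = 4 - 1*(-1/262447) = 4 + 1/262447 = 1049789/262447 ≈ 4.0000)
p + O = 1049789/262447 - 271881 = -71353303018/262447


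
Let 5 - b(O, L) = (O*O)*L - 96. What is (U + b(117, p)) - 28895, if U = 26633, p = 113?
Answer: -1549018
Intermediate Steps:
b(O, L) = 101 - L*O² (b(O, L) = 5 - ((O*O)*L - 96) = 5 - (O²*L - 96) = 5 - (L*O² - 96) = 5 - (-96 + L*O²) = 5 + (96 - L*O²) = 101 - L*O²)
(U + b(117, p)) - 28895 = (26633 + (101 - 1*113*117²)) - 28895 = (26633 + (101 - 1*113*13689)) - 28895 = (26633 + (101 - 1546857)) - 28895 = (26633 - 1546756) - 28895 = -1520123 - 28895 = -1549018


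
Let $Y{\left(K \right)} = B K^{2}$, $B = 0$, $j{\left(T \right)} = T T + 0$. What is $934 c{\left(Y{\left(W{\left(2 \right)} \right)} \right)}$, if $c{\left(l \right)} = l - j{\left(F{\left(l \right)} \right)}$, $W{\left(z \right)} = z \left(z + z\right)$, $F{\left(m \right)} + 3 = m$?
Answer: $-8406$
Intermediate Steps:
$F{\left(m \right)} = -3 + m$
$W{\left(z \right)} = 2 z^{2}$ ($W{\left(z \right)} = z 2 z = 2 z^{2}$)
$j{\left(T \right)} = T^{2}$ ($j{\left(T \right)} = T^{2} + 0 = T^{2}$)
$Y{\left(K \right)} = 0$ ($Y{\left(K \right)} = 0 K^{2} = 0$)
$c{\left(l \right)} = l - \left(-3 + l\right)^{2}$
$934 c{\left(Y{\left(W{\left(2 \right)} \right)} \right)} = 934 \left(0 - \left(-3 + 0\right)^{2}\right) = 934 \left(0 - \left(-3\right)^{2}\right) = 934 \left(0 - 9\right) = 934 \left(-9\right) = -8406$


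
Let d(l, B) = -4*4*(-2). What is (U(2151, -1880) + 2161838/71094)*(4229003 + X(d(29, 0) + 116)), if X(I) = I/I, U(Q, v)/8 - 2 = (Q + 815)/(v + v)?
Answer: 472177436887312/2784515 ≈ 1.6957e+8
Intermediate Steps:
d(l, B) = 32 (d(l, B) = -16*(-2) = 32)
U(Q, v) = 16 + 4*(815 + Q)/v (U(Q, v) = 16 + 8*((Q + 815)/(v + v)) = 16 + 8*((815 + Q)/((2*v))) = 16 + 8*((815 + Q)*(1/(2*v))) = 16 + 8*((815 + Q)/(2*v)) = 16 + 4*(815 + Q)/v)
X(I) = 1
(U(2151, -1880) + 2161838/71094)*(4229003 + X(d(29, 0) + 116)) = (4*(815 + 2151 + 4*(-1880))/(-1880) + 2161838/71094)*(4229003 + 1) = (4*(-1/1880)*(815 + 2151 - 7520) + 2161838*(1/71094))*4229004 = (4*(-1/1880)*(-4554) + 1080919/35547)*4229004 = (2277/235 + 1080919/35547)*4229004 = (334956484/8353545)*4229004 = 472177436887312/2784515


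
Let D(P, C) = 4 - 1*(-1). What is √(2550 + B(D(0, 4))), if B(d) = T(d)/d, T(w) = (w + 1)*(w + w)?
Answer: √2562 ≈ 50.616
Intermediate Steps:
D(P, C) = 5 (D(P, C) = 4 + 1 = 5)
T(w) = 2*w*(1 + w) (T(w) = (1 + w)*(2*w) = 2*w*(1 + w))
B(d) = 2 + 2*d (B(d) = (2*d*(1 + d))/d = 2 + 2*d)
√(2550 + B(D(0, 4))) = √(2550 + (2 + 2*5)) = √(2550 + (2 + 10)) = √(2550 + 12) = √2562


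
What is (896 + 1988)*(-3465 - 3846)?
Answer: -21084924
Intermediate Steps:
(896 + 1988)*(-3465 - 3846) = 2884*(-7311) = -21084924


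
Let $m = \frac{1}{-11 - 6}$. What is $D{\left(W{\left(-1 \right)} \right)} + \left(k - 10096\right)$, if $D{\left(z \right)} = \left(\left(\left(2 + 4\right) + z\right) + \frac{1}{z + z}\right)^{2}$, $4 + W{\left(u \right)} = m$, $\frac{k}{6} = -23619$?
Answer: $- \frac{835500935735}{5503716} \approx -1.5181 \cdot 10^{5}$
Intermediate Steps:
$k = -141714$ ($k = 6 \left(-23619\right) = -141714$)
$m = - \frac{1}{17}$ ($m = \frac{1}{-17} = - \frac{1}{17} \approx -0.058824$)
$W{\left(u \right)} = - \frac{69}{17}$ ($W{\left(u \right)} = -4 - \frac{1}{17} = - \frac{69}{17}$)
$D{\left(z \right)} = \left(6 + z + \frac{1}{2 z}\right)^{2}$ ($D{\left(z \right)} = \left(\left(6 + z\right) + \frac{1}{2 z}\right)^{2} = \left(6 + z + \frac{1}{2 z}\right)^{2}$)
$D{\left(W{\left(-1 \right)} \right)} + \left(k - 10096\right) = \frac{\left(1 + 2 \left(- \frac{69}{17}\right)^{2} + 12 \left(- \frac{69}{17}\right)\right)^{2}}{4 \cdot \frac{4761}{289}} - 151810 = \frac{1}{4} \cdot \frac{289}{4761} \left(1 + 2 \cdot \frac{4761}{289} - \frac{828}{17}\right)^{2} - 151810 = \frac{1}{4} \cdot \frac{289}{4761} \left(1 + \frac{9522}{289} - \frac{828}{17}\right)^{2} - 151810 = \frac{1}{4} \cdot \frac{289}{4761} \left(- \frac{4265}{289}\right)^{2} - 151810 = \frac{1}{4} \cdot \frac{289}{4761} \cdot \frac{18190225}{83521} - 151810 = \frac{18190225}{5503716} - 151810 = - \frac{835500935735}{5503716}$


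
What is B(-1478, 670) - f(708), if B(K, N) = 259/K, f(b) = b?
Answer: -1046683/1478 ≈ -708.17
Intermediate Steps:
B(-1478, 670) - f(708) = 259/(-1478) - 1*708 = 259*(-1/1478) - 708 = -259/1478 - 708 = -1046683/1478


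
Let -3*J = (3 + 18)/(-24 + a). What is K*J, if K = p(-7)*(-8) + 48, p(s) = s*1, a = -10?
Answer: 364/17 ≈ 21.412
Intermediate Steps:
p(s) = s
K = 104 (K = -7*(-8) + 48 = 56 + 48 = 104)
J = 7/34 (J = -(3 + 18)/(3*(-24 - 10)) = -7/(-34) = -7*(-1)/34 = -1/3*(-21/34) = 7/34 ≈ 0.20588)
K*J = 104*(7/34) = 364/17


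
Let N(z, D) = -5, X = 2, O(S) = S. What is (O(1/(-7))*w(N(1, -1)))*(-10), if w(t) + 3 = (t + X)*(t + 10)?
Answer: -180/7 ≈ -25.714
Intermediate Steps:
w(t) = -3 + (2 + t)*(10 + t) (w(t) = -3 + (t + 2)*(t + 10) = -3 + (2 + t)*(10 + t))
(O(1/(-7))*w(N(1, -1)))*(-10) = ((1/(-7))*(17 + (-5)² + 12*(-5)))*(-10) = ((1*(-⅐))*(17 + 25 - 60))*(-10) = -⅐*(-18)*(-10) = (18/7)*(-10) = -180/7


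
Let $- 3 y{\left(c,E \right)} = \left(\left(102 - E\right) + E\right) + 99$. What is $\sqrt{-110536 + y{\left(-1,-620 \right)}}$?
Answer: $i \sqrt{110603} \approx 332.57 i$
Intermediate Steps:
$y{\left(c,E \right)} = -67$ ($y{\left(c,E \right)} = - \frac{\left(\left(102 - E\right) + E\right) + 99}{3} = - \frac{102 + 99}{3} = \left(- \frac{1}{3}\right) 201 = -67$)
$\sqrt{-110536 + y{\left(-1,-620 \right)}} = \sqrt{-110536 - 67} = \sqrt{-110603} = i \sqrt{110603}$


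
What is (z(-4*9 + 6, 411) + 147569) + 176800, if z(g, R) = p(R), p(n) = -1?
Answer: 324368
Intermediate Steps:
z(g, R) = -1
(z(-4*9 + 6, 411) + 147569) + 176800 = (-1 + 147569) + 176800 = 147568 + 176800 = 324368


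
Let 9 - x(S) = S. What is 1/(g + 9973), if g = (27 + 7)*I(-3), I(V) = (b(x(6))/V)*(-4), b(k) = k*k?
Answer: 1/10381 ≈ 9.6330e-5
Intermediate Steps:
x(S) = 9 - S
b(k) = k**2
I(V) = -36/V (I(V) = ((9 - 1*6)**2/V)*(-4) = ((9 - 6)**2/V)*(-4) = (3**2/V)*(-4) = (9/V)*(-4) = -36/V)
g = 408 (g = (27 + 7)*(-36/(-3)) = 34*(-36*(-1/3)) = 34*12 = 408)
1/(g + 9973) = 1/(408 + 9973) = 1/10381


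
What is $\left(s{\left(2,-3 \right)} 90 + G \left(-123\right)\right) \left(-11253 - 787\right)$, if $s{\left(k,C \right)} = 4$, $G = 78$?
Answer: $111177360$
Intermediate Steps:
$\left(s{\left(2,-3 \right)} 90 + G \left(-123\right)\right) \left(-11253 - 787\right) = \left(4 \cdot 90 + 78 \left(-123\right)\right) \left(-11253 - 787\right) = \left(360 - 9594\right) \left(-12040\right) = \left(-9234\right) \left(-12040\right) = 111177360$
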